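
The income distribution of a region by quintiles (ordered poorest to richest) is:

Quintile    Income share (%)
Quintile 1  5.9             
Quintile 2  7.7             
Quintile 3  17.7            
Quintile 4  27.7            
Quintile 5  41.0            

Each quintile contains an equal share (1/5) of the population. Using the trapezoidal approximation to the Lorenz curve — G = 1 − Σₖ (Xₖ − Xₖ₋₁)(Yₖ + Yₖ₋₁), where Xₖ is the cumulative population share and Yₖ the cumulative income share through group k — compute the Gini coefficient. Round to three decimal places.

Cumulative income shares Yₖ: 0.0590, 0.1360, 0.3130, 0.5900, 1.0000
Σ (Xₖ−Xₖ₋₁)(Yₖ+Yₖ₋₁) = (1/5)(0.0590+0.0000) + (1/5)(0.1360+0.0590) + (1/5)(0.3130+0.1360) + (1/5)(0.5900+0.3130) + (1/5)(1.0000+0.5900)
  = 0.0118 + 0.0390 + 0.0898 + 0.1806 + 0.3180 = 0.6392
G = 1 − 0.6392 = 0.3608

0.361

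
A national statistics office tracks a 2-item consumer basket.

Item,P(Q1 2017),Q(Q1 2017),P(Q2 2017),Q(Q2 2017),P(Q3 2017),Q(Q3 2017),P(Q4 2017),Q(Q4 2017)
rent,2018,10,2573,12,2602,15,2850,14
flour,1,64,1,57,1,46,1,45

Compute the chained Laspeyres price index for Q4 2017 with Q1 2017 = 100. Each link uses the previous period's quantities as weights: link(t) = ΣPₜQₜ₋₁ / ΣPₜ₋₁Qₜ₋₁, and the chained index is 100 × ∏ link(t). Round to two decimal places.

141.12

Link Q1 2017→Q2 2017:
ΣP(Q2 2017)Q(Q1 2017) = 2573×10 + 1×64 = 25730 + 64 = 25794
ΣP(Q1 2017)Q(Q1 2017) = 2018×10 + 1×64 = 20180 + 64 = 20244
link = 25794/20244 = 1.274155
Link Q2 2017→Q3 2017:
ΣP(Q3 2017)Q(Q2 2017) = 2602×12 + 1×57 = 31224 + 57 = 31281
ΣP(Q2 2017)Q(Q2 2017) = 2573×12 + 1×57 = 30876 + 57 = 30933
link = 31281/30933 = 1.011250
Link Q3 2017→Q4 2017:
ΣP(Q4 2017)Q(Q3 2017) = 2850×15 + 1×46 = 42750 + 46 = 42796
ΣP(Q3 2017)Q(Q3 2017) = 2602×15 + 1×46 = 39030 + 46 = 39076
link = 42796/39076 = 1.095199
Chained index = 100 × 1.274155 × 1.011250 × 1.095199 = 141.1153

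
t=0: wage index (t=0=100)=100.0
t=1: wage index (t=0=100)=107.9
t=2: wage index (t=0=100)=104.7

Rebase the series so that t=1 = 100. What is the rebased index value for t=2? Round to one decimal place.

97.0

Rebased(t=2) = 104.7 / 107.9 × 100 = 97.0343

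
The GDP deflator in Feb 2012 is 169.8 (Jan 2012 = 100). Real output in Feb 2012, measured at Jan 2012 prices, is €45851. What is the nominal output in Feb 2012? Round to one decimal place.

77855.0

Nominal = Real × (Index/100) = 45851 × (169.8/100)
        = 45851 × 1.698 = 77854.9980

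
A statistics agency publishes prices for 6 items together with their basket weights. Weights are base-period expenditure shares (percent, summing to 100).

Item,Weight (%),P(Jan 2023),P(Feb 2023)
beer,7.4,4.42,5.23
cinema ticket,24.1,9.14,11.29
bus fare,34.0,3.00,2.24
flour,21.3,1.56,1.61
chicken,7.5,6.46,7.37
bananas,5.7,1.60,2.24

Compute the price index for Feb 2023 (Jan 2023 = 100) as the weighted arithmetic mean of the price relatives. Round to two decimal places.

beer: 7.4 × (5.23/4.42) = 7.4 × 1.183258 = 8.7561
cinema ticket: 24.1 × (11.29/9.14) = 24.1 × 1.235230 = 29.7690
bus fare: 34.0 × (2.24/3.00) = 34.0 × 0.746667 = 25.3867
flour: 21.3 × (1.61/1.56) = 21.3 × 1.032051 = 21.9827
chicken: 7.5 × (7.37/6.46) = 7.5 × 1.140867 = 8.5565
bananas: 5.7 × (2.24/1.60) = 5.7 × 1.400000 = 7.9800
Index = Σ wᵢ·(p₁ᵢ/p₀ᵢ) = 8.7561 + 29.7690 + 25.3867 + 21.9827 + 8.5565 + 7.9800 = 102.4310

102.43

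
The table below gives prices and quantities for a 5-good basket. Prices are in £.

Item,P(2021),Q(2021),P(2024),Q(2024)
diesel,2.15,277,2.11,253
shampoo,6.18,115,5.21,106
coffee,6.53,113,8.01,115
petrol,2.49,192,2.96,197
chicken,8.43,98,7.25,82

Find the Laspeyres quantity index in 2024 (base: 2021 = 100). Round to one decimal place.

Laspeyres quantity index uses base-period prices as weights.
ΣP(2021)·Q(2024) = 2.15×253 + 6.18×106 + 6.53×115 + 2.49×197 + 8.43×82 = 543.95 + 655.08 + 750.95 + 490.53 + 691.26 = 3131.77
ΣP(2021)·Q(2021) = 2.15×277 + 6.18×115 + 6.53×113 + 2.49×192 + 8.43×98 = 595.55 + 710.7 + 737.89 + 478.08 + 826.14 = 3348.36
Index = 3131.77 / 3348.36 × 100 = 93.5315

93.5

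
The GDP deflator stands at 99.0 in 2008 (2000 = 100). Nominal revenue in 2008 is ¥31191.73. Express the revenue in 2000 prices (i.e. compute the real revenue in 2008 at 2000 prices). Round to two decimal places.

31506.80

Real = Nominal ÷ (Index/100) = 31191.73 ÷ (99.0/100)
     = 31191.73 ÷ 0.990 = 31506.7980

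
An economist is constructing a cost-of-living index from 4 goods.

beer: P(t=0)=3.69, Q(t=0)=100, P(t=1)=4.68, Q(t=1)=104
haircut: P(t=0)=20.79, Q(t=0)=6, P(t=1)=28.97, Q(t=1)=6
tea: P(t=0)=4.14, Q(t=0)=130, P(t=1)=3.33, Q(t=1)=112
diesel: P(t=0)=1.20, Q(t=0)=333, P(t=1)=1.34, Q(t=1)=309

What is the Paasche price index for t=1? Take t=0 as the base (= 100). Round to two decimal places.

Paasche price index uses current-period quantities as weights.
ΣP(t=1)·Q(t=1) = 4.68×104 + 28.97×6 + 3.33×112 + 1.34×309 = 486.72 + 173.82 + 372.96 + 414.06 = 1447.56
ΣP(t=0)·Q(t=1) = 3.69×104 + 20.79×6 + 4.14×112 + 1.20×309 = 383.76 + 124.74 + 463.68 + 370.8 = 1342.98
Index = 1447.56 / 1342.98 × 100 = 107.7872

107.79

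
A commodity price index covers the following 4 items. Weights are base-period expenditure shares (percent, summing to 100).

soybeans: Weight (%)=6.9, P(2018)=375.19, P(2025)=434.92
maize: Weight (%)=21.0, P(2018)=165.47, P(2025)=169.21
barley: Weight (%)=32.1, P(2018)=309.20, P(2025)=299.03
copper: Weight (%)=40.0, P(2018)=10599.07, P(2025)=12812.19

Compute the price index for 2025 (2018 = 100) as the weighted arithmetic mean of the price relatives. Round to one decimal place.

soybeans: 6.9 × (434.92/375.19) = 6.9 × 1.159199 = 7.9985
maize: 21.0 × (169.21/165.47) = 21.0 × 1.022602 = 21.4746
barley: 32.1 × (299.03/309.20) = 32.1 × 0.967109 = 31.0442
copper: 40.0 × (12812.19/10599.07) = 40.0 × 1.208803 = 48.3521
Index = Σ wᵢ·(p₁ᵢ/p₀ᵢ) = 7.9985 + 21.4746 + 31.0442 + 48.3521 = 108.8694

108.9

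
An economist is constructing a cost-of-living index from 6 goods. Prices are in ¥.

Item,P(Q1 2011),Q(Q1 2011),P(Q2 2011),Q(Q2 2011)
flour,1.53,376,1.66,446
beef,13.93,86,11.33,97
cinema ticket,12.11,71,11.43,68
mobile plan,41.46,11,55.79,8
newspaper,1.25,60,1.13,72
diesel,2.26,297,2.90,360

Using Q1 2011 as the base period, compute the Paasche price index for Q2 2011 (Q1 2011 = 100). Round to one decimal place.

102.3

Paasche price index uses current-period quantities as weights.
ΣP(Q2 2011)·Q(Q2 2011) = 1.66×446 + 11.33×97 + 11.43×68 + 55.79×8 + 1.13×72 + 2.90×360 = 740.36 + 1099.01 + 777.24 + 446.32 + 81.36 + 1044 = 4188.29
ΣP(Q1 2011)·Q(Q2 2011) = 1.53×446 + 13.93×97 + 12.11×68 + 41.46×8 + 1.25×72 + 2.26×360 = 682.38 + 1351.21 + 823.48 + 331.68 + 90 + 813.6 = 4092.35
Index = 4188.29 / 4092.35 × 100 = 102.3444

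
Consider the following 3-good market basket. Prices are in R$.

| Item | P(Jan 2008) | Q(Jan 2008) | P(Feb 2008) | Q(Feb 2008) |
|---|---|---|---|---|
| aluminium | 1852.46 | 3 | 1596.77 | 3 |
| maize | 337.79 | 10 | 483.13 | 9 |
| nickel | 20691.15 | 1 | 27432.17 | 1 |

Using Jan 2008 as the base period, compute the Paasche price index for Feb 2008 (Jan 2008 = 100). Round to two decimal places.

124.86

Paasche price index uses current-period quantities as weights.
ΣP(Feb 2008)·Q(Feb 2008) = 1596.77×3 + 483.13×9 + 27432.17×1 = 4790.31 + 4348.17 + 27432.17 = 36570.65
ΣP(Jan 2008)·Q(Feb 2008) = 1852.46×3 + 337.79×9 + 20691.15×1 = 5557.38 + 3040.11 + 20691.15 = 29288.64
Index = 36570.65 / 29288.64 × 100 = 124.8629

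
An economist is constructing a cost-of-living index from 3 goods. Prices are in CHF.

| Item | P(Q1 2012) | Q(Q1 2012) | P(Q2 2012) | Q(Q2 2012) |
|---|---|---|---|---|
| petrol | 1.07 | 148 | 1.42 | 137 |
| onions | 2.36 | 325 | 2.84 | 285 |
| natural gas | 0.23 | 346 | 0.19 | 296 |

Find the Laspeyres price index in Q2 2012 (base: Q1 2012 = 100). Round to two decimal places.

Laspeyres price index uses base-period quantities as weights.
ΣP(Q2 2012)·Q(Q1 2012) = 1.42×148 + 2.84×325 + 0.19×346 = 210.16 + 923 + 65.74 = 1198.9
ΣP(Q1 2012)·Q(Q1 2012) = 1.07×148 + 2.36×325 + 0.23×346 = 158.36 + 767 + 79.58 = 1004.94
Index = 1198.9 / 1004.94 × 100 = 119.3007

119.30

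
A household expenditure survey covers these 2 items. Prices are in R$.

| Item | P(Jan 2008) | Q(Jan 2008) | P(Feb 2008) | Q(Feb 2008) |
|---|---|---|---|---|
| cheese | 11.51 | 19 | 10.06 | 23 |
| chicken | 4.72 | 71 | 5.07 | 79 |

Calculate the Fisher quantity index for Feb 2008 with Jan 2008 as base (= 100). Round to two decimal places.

Laspeyres component (base-period weights):
ΣP(Jan 2008)Q(Feb 2008) = 11.51×23 + 4.72×79 = 264.73 + 372.88 = 637.61
ΣP(Jan 2008)Q(Jan 2008) = 11.51×19 + 4.72×71 = 218.69 + 335.12 = 553.81
L = 637.61 / 553.81 × 100 = 115.1315
Paasche component (current-period weights):
ΣP(Feb 2008)Q(Feb 2008) = 10.06×23 + 5.07×79 = 231.38 + 400.53 = 631.91
ΣP(Feb 2008)Q(Jan 2008) = 10.06×19 + 5.07×71 = 191.14 + 359.97 = 551.11
P = 631.91 / 551.11 × 100 = 114.6613
Fisher = √(L × P) = √(115.1315 × 114.6613) = 114.8962

114.90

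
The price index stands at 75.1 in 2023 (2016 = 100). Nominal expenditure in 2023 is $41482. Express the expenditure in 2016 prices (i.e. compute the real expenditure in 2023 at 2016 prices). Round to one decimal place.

55235.7

Real = Nominal ÷ (Index/100) = 41482 ÷ (75.1/100)
     = 41482 ÷ 0.751 = 55235.6858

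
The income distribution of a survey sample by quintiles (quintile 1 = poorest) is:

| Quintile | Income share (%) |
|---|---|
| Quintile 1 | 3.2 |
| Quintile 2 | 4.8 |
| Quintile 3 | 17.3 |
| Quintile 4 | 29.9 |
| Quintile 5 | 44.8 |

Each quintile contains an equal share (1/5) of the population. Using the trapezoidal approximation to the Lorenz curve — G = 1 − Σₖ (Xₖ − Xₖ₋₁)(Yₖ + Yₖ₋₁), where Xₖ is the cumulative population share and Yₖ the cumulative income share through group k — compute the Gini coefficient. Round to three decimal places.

Cumulative income shares Yₖ: 0.0320, 0.0800, 0.2530, 0.5520, 1.0000
Σ (Xₖ−Xₖ₋₁)(Yₖ+Yₖ₋₁) = (1/5)(0.0320+0.0000) + (1/5)(0.0800+0.0320) + (1/5)(0.2530+0.0800) + (1/5)(0.5520+0.2530) + (1/5)(1.0000+0.5520)
  = 0.0064 + 0.0224 + 0.0666 + 0.1610 + 0.3104 = 0.5668
G = 1 − 0.5668 = 0.4332

0.433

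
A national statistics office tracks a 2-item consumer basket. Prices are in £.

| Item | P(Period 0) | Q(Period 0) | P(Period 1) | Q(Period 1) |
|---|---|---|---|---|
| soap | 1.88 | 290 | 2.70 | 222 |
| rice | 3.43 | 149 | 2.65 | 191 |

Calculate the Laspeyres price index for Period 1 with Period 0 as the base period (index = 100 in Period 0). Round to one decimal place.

111.5

Laspeyres price index uses base-period quantities as weights.
ΣP(Period 1)·Q(Period 0) = 2.70×290 + 2.65×149 = 783 + 394.85 = 1177.85
ΣP(Period 0)·Q(Period 0) = 1.88×290 + 3.43×149 = 545.2 + 511.07 = 1056.27
Index = 1177.85 / 1056.27 × 100 = 111.5103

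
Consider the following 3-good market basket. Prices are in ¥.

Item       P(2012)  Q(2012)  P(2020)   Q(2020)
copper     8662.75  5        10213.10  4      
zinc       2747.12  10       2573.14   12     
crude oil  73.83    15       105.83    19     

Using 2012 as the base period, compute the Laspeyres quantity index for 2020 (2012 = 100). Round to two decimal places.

Laspeyres quantity index uses base-period prices as weights.
ΣP(2012)·Q(2020) = 8662.75×4 + 2747.12×12 + 73.83×19 = 34651 + 32965.44 + 1402.77 = 69019.21
ΣP(2012)·Q(2012) = 8662.75×5 + 2747.12×10 + 73.83×15 = 43313.75 + 27471.2 + 1107.45 = 71892.4
Index = 69019.21 / 71892.4 × 100 = 96.0035

96.00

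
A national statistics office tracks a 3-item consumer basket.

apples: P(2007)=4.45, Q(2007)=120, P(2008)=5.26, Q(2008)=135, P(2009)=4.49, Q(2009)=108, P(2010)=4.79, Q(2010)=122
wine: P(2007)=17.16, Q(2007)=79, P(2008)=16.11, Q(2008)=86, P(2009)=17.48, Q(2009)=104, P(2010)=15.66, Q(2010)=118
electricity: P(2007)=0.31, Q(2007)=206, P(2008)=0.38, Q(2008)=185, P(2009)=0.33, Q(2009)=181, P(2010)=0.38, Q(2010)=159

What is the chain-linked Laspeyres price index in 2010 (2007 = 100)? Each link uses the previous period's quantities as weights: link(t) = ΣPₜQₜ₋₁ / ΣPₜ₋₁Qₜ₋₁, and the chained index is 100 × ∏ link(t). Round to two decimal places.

95.32

Link 2007→2008:
ΣP(2008)Q(2007) = 5.26×120 + 16.11×79 + 0.38×206 = 631.2 + 1272.69 + 78.28 = 1982.17
ΣP(2007)Q(2007) = 4.45×120 + 17.16×79 + 0.31×206 = 534 + 1355.64 + 63.86 = 1953.5
link = 1982.17/1953.5 = 1.014676
Link 2008→2009:
ΣP(2009)Q(2008) = 4.49×135 + 17.48×86 + 0.33×185 = 606.15 + 1503.28 + 61.05 = 2170.48
ΣP(2008)Q(2008) = 5.26×135 + 16.11×86 + 0.38×185 = 710.1 + 1385.46 + 70.3 = 2165.86
link = 2170.48/2165.86 = 1.002133
Link 2009→2010:
ΣP(2010)Q(2009) = 4.79×108 + 15.66×104 + 0.38×181 = 517.32 + 1628.64 + 68.78 = 2214.74
ΣP(2009)Q(2009) = 4.49×108 + 17.48×104 + 0.33×181 = 484.92 + 1817.92 + 59.73 = 2362.57
link = 2214.74/2362.57 = 0.937428
Chained index = 100 × 1.014676 × 1.002133 × 0.937428 = 95.3215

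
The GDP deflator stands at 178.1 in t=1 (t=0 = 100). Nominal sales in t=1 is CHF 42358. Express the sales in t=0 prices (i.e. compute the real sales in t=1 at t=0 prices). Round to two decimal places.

Real = Nominal ÷ (Index/100) = 42358 ÷ (178.1/100)
     = 42358 ÷ 1.781 = 23783.2678

23783.27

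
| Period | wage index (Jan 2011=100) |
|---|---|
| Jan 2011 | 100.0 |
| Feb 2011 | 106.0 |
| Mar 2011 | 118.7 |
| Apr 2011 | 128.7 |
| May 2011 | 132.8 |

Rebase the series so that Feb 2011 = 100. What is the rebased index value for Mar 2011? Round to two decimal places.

111.98

Rebased(Mar 2011) = 118.7 / 106.0 × 100 = 111.9811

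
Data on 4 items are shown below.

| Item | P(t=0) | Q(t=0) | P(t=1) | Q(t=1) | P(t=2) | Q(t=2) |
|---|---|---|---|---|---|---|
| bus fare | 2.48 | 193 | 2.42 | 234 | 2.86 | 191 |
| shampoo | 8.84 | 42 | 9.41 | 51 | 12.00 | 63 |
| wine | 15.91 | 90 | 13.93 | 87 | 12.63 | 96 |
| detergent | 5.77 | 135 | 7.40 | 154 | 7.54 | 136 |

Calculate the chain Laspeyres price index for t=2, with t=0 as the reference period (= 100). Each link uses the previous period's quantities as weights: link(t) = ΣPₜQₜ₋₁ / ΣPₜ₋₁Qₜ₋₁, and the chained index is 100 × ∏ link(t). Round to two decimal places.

106.07

Link t=0→t=1:
ΣP(t=1)Q(t=0) = 2.42×193 + 9.41×42 + 13.93×90 + 7.40×135 = 467.06 + 395.22 + 1253.7 + 999 = 3114.98
ΣP(t=0)Q(t=0) = 2.48×193 + 8.84×42 + 15.91×90 + 5.77×135 = 478.64 + 371.28 + 1431.9 + 778.95 = 3060.77
link = 3114.98/3060.77 = 1.017711
Link t=1→t=2:
ΣP(t=2)Q(t=1) = 2.86×234 + 12.00×51 + 12.63×87 + 7.54×154 = 669.24 + 612 + 1098.81 + 1161.16 = 3541.21
ΣP(t=1)Q(t=1) = 2.42×234 + 9.41×51 + 13.93×87 + 7.40×154 = 566.28 + 479.91 + 1211.91 + 1139.6 = 3397.7
link = 3541.21/3397.7 = 1.042237
Chained index = 100 × 1.017711 × 1.042237 = 106.0697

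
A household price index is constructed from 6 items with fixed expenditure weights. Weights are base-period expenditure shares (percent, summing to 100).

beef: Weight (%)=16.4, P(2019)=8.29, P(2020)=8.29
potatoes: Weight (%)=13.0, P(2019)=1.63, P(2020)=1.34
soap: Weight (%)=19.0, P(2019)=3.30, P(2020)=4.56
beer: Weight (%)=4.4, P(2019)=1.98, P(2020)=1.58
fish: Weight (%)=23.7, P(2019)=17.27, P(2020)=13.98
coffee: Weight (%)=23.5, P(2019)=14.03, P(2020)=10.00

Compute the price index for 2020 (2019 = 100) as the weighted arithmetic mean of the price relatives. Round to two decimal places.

beef: 16.4 × (8.29/8.29) = 16.4 × 1.000000 = 16.4000
potatoes: 13.0 × (1.34/1.63) = 13.0 × 0.822086 = 10.6871
soap: 19.0 × (4.56/3.30) = 19.0 × 1.381818 = 26.2545
beer: 4.4 × (1.58/1.98) = 4.4 × 0.797980 = 3.5111
fish: 23.7 × (13.98/17.27) = 23.7 × 0.809496 = 19.1851
coffee: 23.5 × (10.00/14.03) = 23.5 × 0.712758 = 16.7498
Index = Σ wᵢ·(p₁ᵢ/p₀ᵢ) = 16.4000 + 10.6871 + 26.2545 + 3.5111 + 19.1851 + 16.7498 = 92.7877

92.79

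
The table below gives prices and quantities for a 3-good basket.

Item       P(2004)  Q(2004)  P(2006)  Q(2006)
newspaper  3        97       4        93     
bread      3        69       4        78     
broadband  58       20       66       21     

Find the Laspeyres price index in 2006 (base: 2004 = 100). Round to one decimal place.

119.7

Laspeyres price index uses base-period quantities as weights.
ΣP(2006)·Q(2004) = 4×97 + 4×69 + 66×20 = 388 + 276 + 1320 = 1984
ΣP(2004)·Q(2004) = 3×97 + 3×69 + 58×20 = 291 + 207 + 1160 = 1658
Index = 1984 / 1658 × 100 = 119.6622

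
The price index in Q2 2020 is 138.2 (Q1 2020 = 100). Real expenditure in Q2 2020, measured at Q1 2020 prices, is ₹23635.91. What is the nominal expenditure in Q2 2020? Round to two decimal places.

Nominal = Real × (Index/100) = 23635.91 × (138.2/100)
        = 23635.91 × 1.382 = 32664.8276

32664.83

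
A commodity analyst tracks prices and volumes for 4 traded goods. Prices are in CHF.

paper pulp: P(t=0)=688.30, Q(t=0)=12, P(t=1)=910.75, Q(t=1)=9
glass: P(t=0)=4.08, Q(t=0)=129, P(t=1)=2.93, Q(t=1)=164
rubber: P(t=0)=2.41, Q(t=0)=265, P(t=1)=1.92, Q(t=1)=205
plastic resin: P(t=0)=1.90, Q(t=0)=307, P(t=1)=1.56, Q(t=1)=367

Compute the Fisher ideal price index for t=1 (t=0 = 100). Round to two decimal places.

121.27

Laspeyres component (base-period weights):
ΣP(t=1)Q(t=0) = 910.75×12 + 2.93×129 + 1.92×265 + 1.56×307 = 10929 + 377.97 + 508.8 + 478.92 = 12294.69
ΣP(t=0)Q(t=0) = 688.30×12 + 4.08×129 + 2.41×265 + 1.90×307 = 8259.6 + 526.32 + 638.65 + 583.3 = 10007.87
L = 12294.69 / 10007.87 × 100 = 122.8502
Paasche component (current-period weights):
ΣP(t=1)Q(t=1) = 910.75×9 + 2.93×164 + 1.92×205 + 1.56×367 = 8196.75 + 480.52 + 393.6 + 572.52 = 9643.39
ΣP(t=0)Q(t=1) = 688.30×9 + 4.08×164 + 2.41×205 + 1.90×367 = 6194.7 + 669.12 + 494.05 + 697.3 = 8055.17
P = 9643.39 / 8055.17 × 100 = 119.7168
Fisher = √(L × P) = √(122.8502 × 119.7168) = 121.2734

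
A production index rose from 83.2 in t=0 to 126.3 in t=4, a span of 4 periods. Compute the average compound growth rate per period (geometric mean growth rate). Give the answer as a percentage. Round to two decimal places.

Growth factor = (126.3/83.2)^(1/4) = (1.518029)^(1/4) = 1.109992
Growth rate = 1.109992 − 1 = 0.109992 = 10.9992%

11.00%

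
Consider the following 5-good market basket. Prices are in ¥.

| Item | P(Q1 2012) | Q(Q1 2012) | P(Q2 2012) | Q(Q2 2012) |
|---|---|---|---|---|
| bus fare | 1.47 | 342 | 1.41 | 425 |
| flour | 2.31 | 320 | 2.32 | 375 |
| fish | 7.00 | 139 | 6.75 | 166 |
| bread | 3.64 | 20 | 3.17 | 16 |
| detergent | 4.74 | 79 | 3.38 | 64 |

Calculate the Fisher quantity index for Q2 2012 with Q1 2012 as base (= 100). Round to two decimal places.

Laspeyres component (base-period weights):
ΣP(Q1 2012)Q(Q2 2012) = 1.47×425 + 2.31×375 + 7.00×166 + 3.64×16 + 4.74×64 = 624.75 + 866.25 + 1162 + 58.24 + 303.36 = 3014.6
ΣP(Q1 2012)Q(Q1 2012) = 1.47×342 + 2.31×320 + 7.00×139 + 3.64×20 + 4.74×79 = 502.74 + 739.2 + 973 + 72.8 + 374.46 = 2662.2
L = 3014.6 / 2662.2 × 100 = 113.2372
Paasche component (current-period weights):
ΣP(Q2 2012)Q(Q2 2012) = 1.41×425 + 2.32×375 + 6.75×166 + 3.17×16 + 3.38×64 = 599.25 + 870 + 1120.5 + 50.72 + 216.32 = 2856.79
ΣP(Q2 2012)Q(Q1 2012) = 1.41×342 + 2.32×320 + 6.75×139 + 3.17×20 + 3.38×79 = 482.22 + 742.4 + 938.25 + 63.4 + 267.02 = 2493.29
P = 2856.79 / 2493.29 × 100 = 114.5791
Fisher = √(L × P) = √(113.2372 × 114.5791) = 113.9062

113.91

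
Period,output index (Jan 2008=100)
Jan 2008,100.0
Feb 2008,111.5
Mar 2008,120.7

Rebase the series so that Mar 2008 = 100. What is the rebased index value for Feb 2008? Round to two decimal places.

92.38

Rebased(Feb 2008) = 111.5 / 120.7 × 100 = 92.3778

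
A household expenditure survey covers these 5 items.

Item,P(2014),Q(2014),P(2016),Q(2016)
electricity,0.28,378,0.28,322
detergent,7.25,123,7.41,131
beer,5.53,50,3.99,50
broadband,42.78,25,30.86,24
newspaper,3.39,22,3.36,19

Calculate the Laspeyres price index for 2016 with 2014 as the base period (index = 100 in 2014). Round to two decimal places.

Laspeyres price index uses base-period quantities as weights.
ΣP(2016)·Q(2014) = 0.28×378 + 7.41×123 + 3.99×50 + 30.86×25 + 3.36×22 = 105.84 + 911.43 + 199.5 + 771.5 + 73.92 = 2062.19
ΣP(2014)·Q(2014) = 0.28×378 + 7.25×123 + 5.53×50 + 42.78×25 + 3.39×22 = 105.84 + 891.75 + 276.5 + 1069.5 + 74.58 = 2418.17
Index = 2062.19 / 2418.17 × 100 = 85.2790

85.28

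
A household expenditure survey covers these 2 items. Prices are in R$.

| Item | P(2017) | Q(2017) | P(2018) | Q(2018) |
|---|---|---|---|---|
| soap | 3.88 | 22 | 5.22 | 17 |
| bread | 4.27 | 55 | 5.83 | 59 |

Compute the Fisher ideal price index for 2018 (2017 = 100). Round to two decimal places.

Laspeyres component (base-period weights):
ΣP(2018)Q(2017) = 5.22×22 + 5.83×55 = 114.84 + 320.65 = 435.49
ΣP(2017)Q(2017) = 3.88×22 + 4.27×55 = 85.36 + 234.85 = 320.21
L = 435.49 / 320.21 × 100 = 136.0014
Paasche component (current-period weights):
ΣP(2018)Q(2018) = 5.22×17 + 5.83×59 = 88.74 + 343.97 = 432.71
ΣP(2017)Q(2018) = 3.88×17 + 4.27×59 = 65.96 + 251.93 = 317.89
P = 432.71 / 317.89 × 100 = 136.1194
Fisher = √(L × P) = √(136.0014 × 136.1194) = 136.0604

136.06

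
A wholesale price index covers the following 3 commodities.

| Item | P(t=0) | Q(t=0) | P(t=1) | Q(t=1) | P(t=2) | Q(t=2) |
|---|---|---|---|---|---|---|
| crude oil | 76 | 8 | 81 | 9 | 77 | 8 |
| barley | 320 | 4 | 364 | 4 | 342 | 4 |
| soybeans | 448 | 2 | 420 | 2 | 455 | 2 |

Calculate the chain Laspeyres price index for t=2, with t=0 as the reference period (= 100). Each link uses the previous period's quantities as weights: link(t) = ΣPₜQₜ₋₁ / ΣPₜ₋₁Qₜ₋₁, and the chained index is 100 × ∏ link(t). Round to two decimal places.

103.86

Link t=0→t=1:
ΣP(t=1)Q(t=0) = 81×8 + 364×4 + 420×2 = 648 + 1456 + 840 = 2944
ΣP(t=0)Q(t=0) = 76×8 + 320×4 + 448×2 = 608 + 1280 + 896 = 2784
link = 2944/2784 = 1.057471
Link t=1→t=2:
ΣP(t=2)Q(t=1) = 77×9 + 342×4 + 455×2 = 693 + 1368 + 910 = 2971
ΣP(t=1)Q(t=1) = 81×9 + 364×4 + 420×2 = 729 + 1456 + 840 = 3025
link = 2971/3025 = 0.982149
Chained index = 100 × 1.057471 × 0.982149 = 103.8594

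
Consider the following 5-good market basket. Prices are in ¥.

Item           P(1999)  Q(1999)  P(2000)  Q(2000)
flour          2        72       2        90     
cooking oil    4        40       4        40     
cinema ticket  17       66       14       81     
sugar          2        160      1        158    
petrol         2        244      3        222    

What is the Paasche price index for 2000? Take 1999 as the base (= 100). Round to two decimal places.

Paasche price index uses current-period quantities as weights.
ΣP(2000)·Q(2000) = 2×90 + 4×40 + 14×81 + 1×158 + 3×222 = 180 + 160 + 1134 + 158 + 666 = 2298
ΣP(1999)·Q(2000) = 2×90 + 4×40 + 17×81 + 2×158 + 2×222 = 180 + 160 + 1377 + 316 + 444 = 2477
Index = 2298 / 2477 × 100 = 92.7735

92.77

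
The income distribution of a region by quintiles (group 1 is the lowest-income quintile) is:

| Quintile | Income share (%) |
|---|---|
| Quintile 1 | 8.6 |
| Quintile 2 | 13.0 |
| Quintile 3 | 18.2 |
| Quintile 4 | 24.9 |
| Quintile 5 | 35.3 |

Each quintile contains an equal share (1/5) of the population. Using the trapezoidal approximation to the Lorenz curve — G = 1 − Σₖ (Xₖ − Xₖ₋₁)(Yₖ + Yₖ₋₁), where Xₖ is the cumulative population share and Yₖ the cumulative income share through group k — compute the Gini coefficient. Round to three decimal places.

Cumulative income shares Yₖ: 0.0860, 0.2160, 0.3980, 0.6470, 1.0000
Σ (Xₖ−Xₖ₋₁)(Yₖ+Yₖ₋₁) = (1/5)(0.0860+0.0000) + (1/5)(0.2160+0.0860) + (1/5)(0.3980+0.2160) + (1/5)(0.6470+0.3980) + (1/5)(1.0000+0.6470)
  = 0.0172 + 0.0604 + 0.1228 + 0.2090 + 0.3294 = 0.7388
G = 1 − 0.7388 = 0.2612

0.261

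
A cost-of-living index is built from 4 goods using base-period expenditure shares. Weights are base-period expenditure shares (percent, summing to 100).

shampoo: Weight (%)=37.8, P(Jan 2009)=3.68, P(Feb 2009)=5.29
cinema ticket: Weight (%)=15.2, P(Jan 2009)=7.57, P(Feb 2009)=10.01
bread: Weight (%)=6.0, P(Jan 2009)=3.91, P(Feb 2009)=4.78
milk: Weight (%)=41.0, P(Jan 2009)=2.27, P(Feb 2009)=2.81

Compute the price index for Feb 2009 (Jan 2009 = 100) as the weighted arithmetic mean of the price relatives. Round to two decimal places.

shampoo: 37.8 × (5.29/3.68) = 37.8 × 1.437500 = 54.3375
cinema ticket: 15.2 × (10.01/7.57) = 15.2 × 1.322325 = 20.0993
bread: 6.0 × (4.78/3.91) = 6.0 × 1.222506 = 7.3350
milk: 41.0 × (2.81/2.27) = 41.0 × 1.237885 = 50.7533
Index = Σ wᵢ·(p₁ᵢ/p₀ᵢ) = 54.3375 + 20.0993 + 7.3350 + 50.7533 = 132.5252

132.53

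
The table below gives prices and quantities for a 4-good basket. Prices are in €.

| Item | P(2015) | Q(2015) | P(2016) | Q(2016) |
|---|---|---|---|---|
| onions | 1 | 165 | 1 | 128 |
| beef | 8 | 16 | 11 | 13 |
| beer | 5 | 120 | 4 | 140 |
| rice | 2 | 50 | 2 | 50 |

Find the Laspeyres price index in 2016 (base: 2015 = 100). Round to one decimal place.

Laspeyres price index uses base-period quantities as weights.
ΣP(2016)·Q(2015) = 1×165 + 11×16 + 4×120 + 2×50 = 165 + 176 + 480 + 100 = 921
ΣP(2015)·Q(2015) = 1×165 + 8×16 + 5×120 + 2×50 = 165 + 128 + 600 + 100 = 993
Index = 921 / 993 × 100 = 92.7492

92.7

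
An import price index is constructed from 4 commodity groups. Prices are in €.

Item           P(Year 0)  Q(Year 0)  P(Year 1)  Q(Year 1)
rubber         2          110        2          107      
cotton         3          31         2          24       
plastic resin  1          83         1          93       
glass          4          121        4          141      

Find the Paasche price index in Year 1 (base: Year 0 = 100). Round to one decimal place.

97.5

Paasche price index uses current-period quantities as weights.
ΣP(Year 1)·Q(Year 1) = 2×107 + 2×24 + 1×93 + 4×141 = 214 + 48 + 93 + 564 = 919
ΣP(Year 0)·Q(Year 1) = 2×107 + 3×24 + 1×93 + 4×141 = 214 + 72 + 93 + 564 = 943
Index = 919 / 943 × 100 = 97.4549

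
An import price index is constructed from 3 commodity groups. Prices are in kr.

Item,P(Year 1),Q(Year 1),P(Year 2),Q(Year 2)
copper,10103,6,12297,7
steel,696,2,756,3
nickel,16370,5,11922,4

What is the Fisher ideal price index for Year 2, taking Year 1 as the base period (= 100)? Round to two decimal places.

Laspeyres component (base-period weights):
ΣP(Year 2)Q(Year 1) = 12297×6 + 756×2 + 11922×5 = 73782 + 1512 + 59610 = 134904
ΣP(Year 1)Q(Year 1) = 10103×6 + 696×2 + 16370×5 = 60618 + 1392 + 81850 = 143860
L = 134904 / 143860 × 100 = 93.7745
Paasche component (current-period weights):
ΣP(Year 2)Q(Year 2) = 12297×7 + 756×3 + 11922×4 = 86079 + 2268 + 47688 = 136035
ΣP(Year 1)Q(Year 2) = 10103×7 + 696×3 + 16370×4 = 70721 + 2088 + 65480 = 138289
P = 136035 / 138289 × 100 = 98.3701
Fisher = √(L × P) = √(93.7745 × 98.3701) = 96.0448

96.04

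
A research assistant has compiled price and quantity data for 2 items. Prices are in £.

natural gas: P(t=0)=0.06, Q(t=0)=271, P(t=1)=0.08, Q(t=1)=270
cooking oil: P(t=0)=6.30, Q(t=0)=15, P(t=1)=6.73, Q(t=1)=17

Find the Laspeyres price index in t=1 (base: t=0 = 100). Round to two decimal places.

Laspeyres price index uses base-period quantities as weights.
ΣP(t=1)·Q(t=0) = 0.08×271 + 6.73×15 = 21.68 + 100.95 = 122.63
ΣP(t=0)·Q(t=0) = 0.06×271 + 6.30×15 = 16.26 + 94.5 = 110.76
Index = 122.63 / 110.76 × 100 = 110.7169

110.72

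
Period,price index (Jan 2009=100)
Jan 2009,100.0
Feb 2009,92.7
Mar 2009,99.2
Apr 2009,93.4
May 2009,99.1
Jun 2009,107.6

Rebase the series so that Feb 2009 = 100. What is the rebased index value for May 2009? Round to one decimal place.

Rebased(May 2009) = 99.1 / 92.7 × 100 = 106.9040

106.9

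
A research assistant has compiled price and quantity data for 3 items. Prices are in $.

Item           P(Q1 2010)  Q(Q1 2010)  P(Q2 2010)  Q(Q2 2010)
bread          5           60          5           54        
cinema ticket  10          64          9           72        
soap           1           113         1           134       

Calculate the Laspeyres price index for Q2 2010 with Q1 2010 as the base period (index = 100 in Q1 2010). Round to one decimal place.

Laspeyres price index uses base-period quantities as weights.
ΣP(Q2 2010)·Q(Q1 2010) = 5×60 + 9×64 + 1×113 = 300 + 576 + 113 = 989
ΣP(Q1 2010)·Q(Q1 2010) = 5×60 + 10×64 + 1×113 = 300 + 640 + 113 = 1053
Index = 989 / 1053 × 100 = 93.9221

93.9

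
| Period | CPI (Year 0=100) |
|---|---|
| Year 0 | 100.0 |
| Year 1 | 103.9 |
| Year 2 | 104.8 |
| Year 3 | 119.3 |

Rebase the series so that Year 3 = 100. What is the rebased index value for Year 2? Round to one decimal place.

87.8

Rebased(Year 2) = 104.8 / 119.3 × 100 = 87.8458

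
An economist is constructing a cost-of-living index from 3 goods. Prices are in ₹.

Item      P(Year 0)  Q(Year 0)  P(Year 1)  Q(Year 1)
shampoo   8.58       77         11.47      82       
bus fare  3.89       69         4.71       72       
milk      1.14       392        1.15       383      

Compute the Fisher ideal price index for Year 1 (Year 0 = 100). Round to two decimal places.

120.84

Laspeyres component (base-period weights):
ΣP(Year 1)Q(Year 0) = 11.47×77 + 4.71×69 + 1.15×392 = 883.19 + 324.99 + 450.8 = 1658.98
ΣP(Year 0)Q(Year 0) = 8.58×77 + 3.89×69 + 1.14×392 = 660.66 + 268.41 + 446.88 = 1375.95
L = 1658.98 / 1375.95 × 100 = 120.5698
Paasche component (current-period weights):
ΣP(Year 1)Q(Year 1) = 11.47×82 + 4.71×72 + 1.15×383 = 940.54 + 339.12 + 440.45 = 1720.11
ΣP(Year 0)Q(Year 1) = 8.58×82 + 3.89×72 + 1.14×383 = 703.56 + 280.08 + 436.62 = 1420.26
P = 1720.11 / 1420.26 × 100 = 121.1123
Fisher = √(L × P) = √(120.5698 × 121.1123) = 120.8408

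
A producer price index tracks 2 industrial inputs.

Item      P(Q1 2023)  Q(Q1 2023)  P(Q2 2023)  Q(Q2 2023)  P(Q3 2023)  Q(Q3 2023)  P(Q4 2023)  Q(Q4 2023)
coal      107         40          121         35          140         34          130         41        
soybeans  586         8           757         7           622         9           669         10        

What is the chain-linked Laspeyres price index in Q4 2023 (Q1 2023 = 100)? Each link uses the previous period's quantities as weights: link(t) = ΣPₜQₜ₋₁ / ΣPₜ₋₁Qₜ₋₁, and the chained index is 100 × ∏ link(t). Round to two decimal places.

Link Q1 2023→Q2 2023:
ΣP(Q2 2023)Q(Q1 2023) = 121×40 + 757×8 = 4840 + 6056 = 10896
ΣP(Q1 2023)Q(Q1 2023) = 107×40 + 586×8 = 4280 + 4688 = 8968
link = 10896/8968 = 1.214987
Link Q2 2023→Q3 2023:
ΣP(Q3 2023)Q(Q2 2023) = 140×35 + 622×7 = 4900 + 4354 = 9254
ΣP(Q2 2023)Q(Q2 2023) = 121×35 + 757×7 = 4235 + 5299 = 9534
link = 9254/9534 = 0.970631
Link Q3 2023→Q4 2023:
ΣP(Q4 2023)Q(Q3 2023) = 130×34 + 669×9 = 4420 + 6021 = 10441
ΣP(Q3 2023)Q(Q3 2023) = 140×34 + 622×9 = 4760 + 5598 = 10358
link = 10441/10358 = 1.008013
Chained index = 100 × 1.214987 × 0.970631 × 1.008013 = 118.8754

118.88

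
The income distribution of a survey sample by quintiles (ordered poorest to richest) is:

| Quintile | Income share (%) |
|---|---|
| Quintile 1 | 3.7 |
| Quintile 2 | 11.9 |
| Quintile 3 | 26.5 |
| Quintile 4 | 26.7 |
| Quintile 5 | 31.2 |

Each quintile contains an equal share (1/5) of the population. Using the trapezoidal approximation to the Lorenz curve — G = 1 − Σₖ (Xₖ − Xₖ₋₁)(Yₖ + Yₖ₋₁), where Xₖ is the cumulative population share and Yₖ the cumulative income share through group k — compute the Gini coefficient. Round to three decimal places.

Cumulative income shares Yₖ: 0.0370, 0.1560, 0.4210, 0.6880, 1.0000
Σ (Xₖ−Xₖ₋₁)(Yₖ+Yₖ₋₁) = (1/5)(0.0370+0.0000) + (1/5)(0.1560+0.0370) + (1/5)(0.4210+0.1560) + (1/5)(0.6880+0.4210) + (1/5)(1.0000+0.6880)
  = 0.0074 + 0.0386 + 0.1154 + 0.2218 + 0.3376 = 0.7208
G = 1 − 0.7208 = 0.2792

0.279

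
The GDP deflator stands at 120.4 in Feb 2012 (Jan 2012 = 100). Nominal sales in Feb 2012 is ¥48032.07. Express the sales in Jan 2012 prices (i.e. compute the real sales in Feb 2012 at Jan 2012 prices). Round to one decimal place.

39893.7

Real = Nominal ÷ (Index/100) = 48032.07 ÷ (120.4/100)
     = 48032.07 ÷ 1.204 = 39893.7458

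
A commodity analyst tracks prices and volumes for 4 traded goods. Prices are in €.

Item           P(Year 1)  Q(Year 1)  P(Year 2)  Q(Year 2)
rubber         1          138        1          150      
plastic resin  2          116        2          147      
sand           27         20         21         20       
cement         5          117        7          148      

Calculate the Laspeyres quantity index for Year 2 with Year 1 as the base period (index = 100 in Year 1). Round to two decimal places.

115.32

Laspeyres quantity index uses base-period prices as weights.
ΣP(Year 1)·Q(Year 2) = 1×150 + 2×147 + 27×20 + 5×148 = 150 + 294 + 540 + 740 = 1724
ΣP(Year 1)·Q(Year 1) = 1×138 + 2×116 + 27×20 + 5×117 = 138 + 232 + 540 + 585 = 1495
Index = 1724 / 1495 × 100 = 115.3177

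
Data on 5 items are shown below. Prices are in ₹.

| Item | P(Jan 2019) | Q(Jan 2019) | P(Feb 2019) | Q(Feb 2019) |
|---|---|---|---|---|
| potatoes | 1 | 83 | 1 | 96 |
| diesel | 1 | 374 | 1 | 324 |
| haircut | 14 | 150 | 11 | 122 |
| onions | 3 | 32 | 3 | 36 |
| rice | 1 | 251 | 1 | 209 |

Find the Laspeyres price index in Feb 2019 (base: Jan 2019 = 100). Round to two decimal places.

Laspeyres price index uses base-period quantities as weights.
ΣP(Feb 2019)·Q(Jan 2019) = 1×83 + 1×374 + 11×150 + 3×32 + 1×251 = 83 + 374 + 1650 + 96 + 251 = 2454
ΣP(Jan 2019)·Q(Jan 2019) = 1×83 + 1×374 + 14×150 + 3×32 + 1×251 = 83 + 374 + 2100 + 96 + 251 = 2904
Index = 2454 / 2904 × 100 = 84.5041

84.50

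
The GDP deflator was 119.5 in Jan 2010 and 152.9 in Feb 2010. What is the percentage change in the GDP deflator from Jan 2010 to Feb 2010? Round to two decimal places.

Change = (152.9 − 119.5) / 119.5 × 100
       = 33.4 / 119.5 × 100 = 27.9498%

27.95%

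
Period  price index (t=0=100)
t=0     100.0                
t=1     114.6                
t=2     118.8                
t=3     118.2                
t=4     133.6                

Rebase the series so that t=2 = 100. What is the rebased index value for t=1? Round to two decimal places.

Rebased(t=1) = 114.6 / 118.8 × 100 = 96.4646

96.46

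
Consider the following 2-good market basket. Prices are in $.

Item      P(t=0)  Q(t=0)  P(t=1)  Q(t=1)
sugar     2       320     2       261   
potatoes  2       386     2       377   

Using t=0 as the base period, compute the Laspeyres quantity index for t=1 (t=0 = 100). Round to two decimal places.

90.37

Laspeyres quantity index uses base-period prices as weights.
ΣP(t=0)·Q(t=1) = 2×261 + 2×377 = 522 + 754 = 1276
ΣP(t=0)·Q(t=0) = 2×320 + 2×386 = 640 + 772 = 1412
Index = 1276 / 1412 × 100 = 90.3683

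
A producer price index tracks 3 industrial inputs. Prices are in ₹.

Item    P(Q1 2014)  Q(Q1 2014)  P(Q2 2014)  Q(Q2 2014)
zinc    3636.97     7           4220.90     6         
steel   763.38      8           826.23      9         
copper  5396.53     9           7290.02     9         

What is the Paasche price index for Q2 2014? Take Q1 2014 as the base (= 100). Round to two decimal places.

Paasche price index uses current-period quantities as weights.
ΣP(Q2 2014)·Q(Q2 2014) = 4220.90×6 + 826.23×9 + 7290.02×9 = 25325.4 + 7436.07 + 65610.18 = 98371.65
ΣP(Q1 2014)·Q(Q2 2014) = 3636.97×6 + 763.38×9 + 5396.53×9 = 21821.82 + 6870.42 + 48568.77 = 77261.01
Index = 98371.65 / 77261.01 × 100 = 127.3238

127.32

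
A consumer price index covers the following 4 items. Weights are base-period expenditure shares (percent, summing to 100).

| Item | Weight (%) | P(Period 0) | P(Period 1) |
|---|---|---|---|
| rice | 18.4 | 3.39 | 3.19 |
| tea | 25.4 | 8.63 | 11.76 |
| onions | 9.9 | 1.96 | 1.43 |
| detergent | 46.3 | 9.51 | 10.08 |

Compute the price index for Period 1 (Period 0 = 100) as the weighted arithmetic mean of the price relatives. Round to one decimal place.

108.2

rice: 18.4 × (3.19/3.39) = 18.4 × 0.941003 = 17.3145
tea: 25.4 × (11.76/8.63) = 25.4 × 1.362688 = 34.6123
onions: 9.9 × (1.43/1.96) = 9.9 × 0.729592 = 7.2230
detergent: 46.3 × (10.08/9.51) = 46.3 × 1.059937 = 49.0751
Index = Σ wᵢ·(p₁ᵢ/p₀ᵢ) = 17.3145 + 34.6123 + 7.2230 + 49.0751 = 108.2248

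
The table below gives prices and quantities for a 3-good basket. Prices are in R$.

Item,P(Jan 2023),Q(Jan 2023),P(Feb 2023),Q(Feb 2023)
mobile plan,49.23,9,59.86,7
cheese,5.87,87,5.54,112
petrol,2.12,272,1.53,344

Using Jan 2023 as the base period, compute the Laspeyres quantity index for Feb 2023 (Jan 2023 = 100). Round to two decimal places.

Laspeyres quantity index uses base-period prices as weights.
ΣP(Jan 2023)·Q(Feb 2023) = 49.23×7 + 5.87×112 + 2.12×344 = 344.61 + 657.44 + 729.28 = 1731.33
ΣP(Jan 2023)·Q(Jan 2023) = 49.23×9 + 5.87×87 + 2.12×272 = 443.07 + 510.69 + 576.64 = 1530.4
Index = 1731.33 / 1530.4 × 100 = 113.1292

113.13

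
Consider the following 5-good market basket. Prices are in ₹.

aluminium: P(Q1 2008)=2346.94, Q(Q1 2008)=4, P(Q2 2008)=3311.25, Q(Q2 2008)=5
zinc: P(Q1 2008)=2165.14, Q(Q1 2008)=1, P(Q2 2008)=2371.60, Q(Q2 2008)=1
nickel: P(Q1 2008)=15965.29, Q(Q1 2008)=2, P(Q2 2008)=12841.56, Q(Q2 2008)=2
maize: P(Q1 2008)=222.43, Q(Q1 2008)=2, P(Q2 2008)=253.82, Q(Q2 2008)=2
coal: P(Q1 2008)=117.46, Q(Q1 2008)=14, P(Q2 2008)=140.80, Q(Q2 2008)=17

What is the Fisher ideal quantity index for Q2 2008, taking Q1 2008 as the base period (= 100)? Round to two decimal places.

107.22

Laspeyres component (base-period weights):
ΣP(Q1 2008)Q(Q2 2008) = 2346.94×5 + 2165.14×1 + 15965.29×2 + 222.43×2 + 117.46×17 = 11734.7 + 2165.14 + 31930.58 + 444.86 + 1996.82 = 48272.1
ΣP(Q1 2008)Q(Q1 2008) = 2346.94×4 + 2165.14×1 + 15965.29×2 + 222.43×2 + 117.46×14 = 9387.76 + 2165.14 + 31930.58 + 444.86 + 1644.44 = 45572.78
L = 48272.1 / 45572.78 × 100 = 105.9231
Paasche component (current-period weights):
ΣP(Q2 2008)Q(Q2 2008) = 3311.25×5 + 2371.60×1 + 12841.56×2 + 253.82×2 + 140.80×17 = 16556.25 + 2371.6 + 25683.12 + 507.64 + 2393.6 = 47512.21
ΣP(Q2 2008)Q(Q1 2008) = 3311.25×4 + 2371.60×1 + 12841.56×2 + 253.82×2 + 140.80×14 = 13245 + 2371.6 + 25683.12 + 507.64 + 1971.2 = 43778.56
P = 47512.21 / 43778.56 × 100 = 108.5285
Fisher = √(L × P) = √(105.9231 × 108.5285) = 107.2179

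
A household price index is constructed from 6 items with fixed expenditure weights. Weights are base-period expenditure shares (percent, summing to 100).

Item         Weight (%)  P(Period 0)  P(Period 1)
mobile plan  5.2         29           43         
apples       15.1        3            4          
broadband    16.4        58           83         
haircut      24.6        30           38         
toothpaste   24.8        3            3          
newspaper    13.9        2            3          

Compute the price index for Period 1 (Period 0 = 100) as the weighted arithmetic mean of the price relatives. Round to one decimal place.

128.1

mobile plan: 5.2 × (43/29) = 5.2 × 1.482759 = 7.7103
apples: 15.1 × (4/3) = 15.1 × 1.333333 = 20.1333
broadband: 16.4 × (83/58) = 16.4 × 1.431034 = 23.4690
haircut: 24.6 × (38/30) = 24.6 × 1.266667 = 31.1600
toothpaste: 24.8 × (3/3) = 24.8 × 1.000000 = 24.8000
newspaper: 13.9 × (3/2) = 13.9 × 1.500000 = 20.8500
Index = Σ wᵢ·(p₁ᵢ/p₀ᵢ) = 7.7103 + 20.1333 + 23.4690 + 31.1600 + 24.8000 + 20.8500 = 128.1226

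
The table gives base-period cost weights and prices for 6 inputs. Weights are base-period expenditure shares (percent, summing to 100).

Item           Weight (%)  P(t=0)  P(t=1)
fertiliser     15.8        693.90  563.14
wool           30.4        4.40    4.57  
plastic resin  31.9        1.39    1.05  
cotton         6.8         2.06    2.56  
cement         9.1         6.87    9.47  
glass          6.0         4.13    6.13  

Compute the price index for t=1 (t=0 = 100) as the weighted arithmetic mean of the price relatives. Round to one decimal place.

fertiliser: 15.8 × (563.14/693.90) = 15.8 × 0.811558 = 12.8226
wool: 30.4 × (4.57/4.40) = 30.4 × 1.038636 = 31.5745
plastic resin: 31.9 × (1.05/1.39) = 31.9 × 0.755396 = 24.0971
cotton: 6.8 × (2.56/2.06) = 6.8 × 1.242718 = 8.4505
cement: 9.1 × (9.47/6.87) = 9.1 × 1.378457 = 12.5440
glass: 6.0 × (6.13/4.13) = 6.0 × 1.484262 = 8.9056
Index = Σ wᵢ·(p₁ᵢ/p₀ᵢ) = 12.8226 + 31.5745 + 24.0971 + 8.4505 + 12.5440 + 8.9056 = 98.3943

98.4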